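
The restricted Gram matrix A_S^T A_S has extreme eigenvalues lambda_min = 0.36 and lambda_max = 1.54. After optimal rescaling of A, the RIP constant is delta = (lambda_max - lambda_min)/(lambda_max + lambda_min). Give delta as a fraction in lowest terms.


lambda_max - lambda_min = 1.54 - 0.36 = 1.18.
lambda_max + lambda_min = 1.54 + 0.36 = 1.90.
delta = 1.18/1.90 = 118/190 = 59/95.

59/95


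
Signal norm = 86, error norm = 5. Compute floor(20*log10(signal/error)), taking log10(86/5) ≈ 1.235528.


||x||/||e|| = 86/5.
log10(86/5) ≈ 1.235528.
20*log10(||x||/||e||) ≈ 20*1.235528 = 24.71056.
floor(24.71056) = 24.

24


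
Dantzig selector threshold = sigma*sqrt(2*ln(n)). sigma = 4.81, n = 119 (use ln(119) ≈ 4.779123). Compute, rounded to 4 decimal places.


ln(119) ≈ 4.779123.
2*ln(n) ≈ 9.558246.
sqrt(2*ln(n)) ≈ sqrt(9.558246) ≈ 3.091641.
threshold ≈ 4.81*3.091641 = 14.87079321 ≈ 14.8708.

14.8708


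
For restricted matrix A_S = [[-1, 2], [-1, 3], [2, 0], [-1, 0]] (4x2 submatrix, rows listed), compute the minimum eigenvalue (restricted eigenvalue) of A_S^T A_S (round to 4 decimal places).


A_S^T A_S = [[7, -5], [-5, 13]].
trace = 20.
det = 66.
disc = trace^2 - 4*det = 400 - 4*66 = 136.
sqrt(136) ≈ 11.661904.
lam_min = (20 - sqrt(136))/2 ≈ (20 - 11.661904)/2 = 4.169048 ≈ 4.1690.

4.1690


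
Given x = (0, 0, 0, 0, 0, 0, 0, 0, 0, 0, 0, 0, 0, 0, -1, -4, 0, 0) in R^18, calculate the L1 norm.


Non-zero entries: [(14, -1), (15, -4)]
Absolute values: [1, 4]
||x||_1 = sum = 5.

5


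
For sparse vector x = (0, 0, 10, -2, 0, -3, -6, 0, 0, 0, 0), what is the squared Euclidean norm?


Non-zero entries: [(2, 10), (3, -2), (5, -3), (6, -6)]
Squares: [100, 4, 9, 36]
||x||_2^2 = sum = 149.

149


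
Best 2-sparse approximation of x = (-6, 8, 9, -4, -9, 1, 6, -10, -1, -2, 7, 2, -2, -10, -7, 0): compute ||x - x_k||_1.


Sorted |x_i| descending: [10, 10, 9, 9, 8, 7, 7, 6, 6, 4, 2, 2, 2, 1, 1, 0]
Keep top 2: [10, 10]
Tail entries: [9, 9, 8, 7, 7, 6, 6, 4, 2, 2, 2, 1, 1, 0]
L1 error = sum of tail = 64.

64


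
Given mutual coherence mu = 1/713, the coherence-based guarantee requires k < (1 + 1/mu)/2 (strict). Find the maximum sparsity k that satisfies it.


1/mu = 713.
1 + 1/mu = 714.
(1 + 1/mu)/2 = 357 is an integer and the inequality is strict, so k_max = 357 - 1 = 356.

356


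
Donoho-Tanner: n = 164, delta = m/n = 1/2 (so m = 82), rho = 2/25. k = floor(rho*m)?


m = 1/2*164 = 82.
rho = 2/25.
rho*m = 2/25*82 = 6.56.
k = floor(6.56) = 6.

6


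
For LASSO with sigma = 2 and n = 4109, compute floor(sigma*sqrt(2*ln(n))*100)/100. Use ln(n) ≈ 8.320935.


ln(4109) ≈ 8.320935.
2*ln(n) ≈ 16.64187.
sqrt(2*ln(n)) ≈ sqrt(16.64187) ≈ 4.079445.
lambda ≈ 2*4.079445 = 8.15889.
floor(lambda*100)/100 = 8.15.

8.15


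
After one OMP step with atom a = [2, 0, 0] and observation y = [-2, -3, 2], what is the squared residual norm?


a^T a = 4.
a^T y = -4.
coeff = -4/4 = -1.
||r||^2 = 13.

13


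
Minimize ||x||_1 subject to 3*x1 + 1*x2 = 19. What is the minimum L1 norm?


Axis intercepts:
  x1 = 19/3, x2 = 0: L1 = 19/3
  x1 = 0, x2 = 19: L1 = 19
x* = (19/3, 0)
||x*||_1 = 19/3.

19/3


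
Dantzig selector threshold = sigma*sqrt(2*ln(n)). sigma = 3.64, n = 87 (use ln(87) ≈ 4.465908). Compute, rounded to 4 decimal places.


ln(87) ≈ 4.465908.
2*ln(n) ≈ 8.931816.
sqrt(2*ln(n)) ≈ sqrt(8.931816) ≈ 2.988614.
threshold ≈ 3.64*2.988614 = 10.87855496 ≈ 10.8786.

10.8786


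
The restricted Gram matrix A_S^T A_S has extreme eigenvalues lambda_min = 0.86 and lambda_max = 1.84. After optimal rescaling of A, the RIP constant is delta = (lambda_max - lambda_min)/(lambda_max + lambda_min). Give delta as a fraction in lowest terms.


lambda_max - lambda_min = 1.84 - 0.86 = 0.98.
lambda_max + lambda_min = 1.84 + 0.86 = 2.70.
delta = 0.98/2.70 = 98/270 = 49/135.

49/135


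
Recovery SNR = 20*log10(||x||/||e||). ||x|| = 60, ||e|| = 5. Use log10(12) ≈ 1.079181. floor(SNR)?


||x||/||e|| = 60/5 = 12.
log10(12) ≈ 1.079181.
20*log10(||x||/||e||) ≈ 20*1.079181 = 21.58362.
floor(21.58362) = 21.

21


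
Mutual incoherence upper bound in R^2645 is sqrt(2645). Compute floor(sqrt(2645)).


51^2 = 2601 <= 2645 < 2704 = 52^2, so 51 <= sqrt(2645) < 52.
floor(sqrt(2645)) = 51.

51


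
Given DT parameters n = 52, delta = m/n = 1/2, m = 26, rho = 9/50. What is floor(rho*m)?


m = 1/2*52 = 26.
rho = 9/50.
rho*m = 9/50*26 = 4.68.
k = floor(4.68) = 4.

4


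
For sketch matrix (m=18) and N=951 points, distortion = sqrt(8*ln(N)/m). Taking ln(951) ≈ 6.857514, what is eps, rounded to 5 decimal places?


ln(951) ≈ 6.857514.
8*ln(N)/m ≈ 8*6.857514/18 ≈ 3.047784.
eps = sqrt(3.047784) ≈ 1.7457904 ≈ 1.74579.

1.74579


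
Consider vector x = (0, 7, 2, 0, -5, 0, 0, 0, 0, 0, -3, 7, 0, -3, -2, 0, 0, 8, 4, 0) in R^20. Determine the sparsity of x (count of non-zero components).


Non-zero positions: [1, 2, 4, 10, 11, 13, 14, 17, 18].
Sparsity = 9.

9


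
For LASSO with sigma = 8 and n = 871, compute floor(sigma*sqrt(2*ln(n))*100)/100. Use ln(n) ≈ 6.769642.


ln(871) ≈ 6.769642.
2*ln(n) ≈ 13.539284.
sqrt(2*ln(n)) ≈ sqrt(13.539284) ≈ 3.679577.
lambda ≈ 8*3.679577 = 29.436616.
floor(lambda*100)/100 = 29.43.

29.43


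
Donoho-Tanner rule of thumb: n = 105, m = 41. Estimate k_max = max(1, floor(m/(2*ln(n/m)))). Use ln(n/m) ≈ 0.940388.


n/m = 105/41.
ln(n/m) ≈ 0.940388.
2*ln(n/m) ≈ 1.880776.
m/(2*ln(n/m)) ≈ 41/1.880776 ≈ 21.7995.
floor = 21.
k_max = max(1, 21) = 21.

21


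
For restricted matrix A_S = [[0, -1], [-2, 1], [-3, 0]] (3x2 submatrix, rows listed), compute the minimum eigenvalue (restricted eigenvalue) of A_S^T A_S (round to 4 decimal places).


A_S^T A_S = [[13, -2], [-2, 2]].
trace = 15.
det = 22.
disc = trace^2 - 4*det = 225 - 4*22 = 137.
sqrt(137) ≈ 11.704700.
lam_min = (15 - sqrt(137))/2 ≈ (15 - 11.704700)/2 = 1.64765 ≈ 1.6477.

1.6477


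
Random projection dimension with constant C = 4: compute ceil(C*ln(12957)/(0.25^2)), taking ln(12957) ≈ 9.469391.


ln(12957) ≈ 9.469391.
eps^2 = 0.25^2 = 0.0625.
C*ln(N)/eps^2 ≈ 4*9.469391/0.0625 ≈ 606.041.
m = ceil(606.041) = 607.

607


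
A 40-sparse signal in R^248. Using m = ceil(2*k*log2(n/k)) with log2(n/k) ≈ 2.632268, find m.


log2(n/k) = log2(248/40) ≈ 2.632268.
2*k*log2(n/k) ≈ 2*40*2.632268 = 210.58144.
m = ceil(210.58144) = 211.

211


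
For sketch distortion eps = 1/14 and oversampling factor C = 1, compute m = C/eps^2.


1/eps = 14.
(1/eps)^2 = 196.
m = 1*196 = 196.

196


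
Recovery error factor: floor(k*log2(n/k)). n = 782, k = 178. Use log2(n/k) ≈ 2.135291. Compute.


log2(n/k) = log2(782/178) ≈ 2.135291.
k*log2(n/k) ≈ 178*2.135291 = 380.081798.
floor(380.081798) = 380.

380


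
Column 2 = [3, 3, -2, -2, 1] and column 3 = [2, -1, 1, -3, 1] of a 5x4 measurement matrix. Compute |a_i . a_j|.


Inner product: 3*2 + 3*-1 + -2*1 + -2*-3 + 1*1
Products: [6, -3, -2, 6, 1]
Sum = 8.
|dot| = 8.

8


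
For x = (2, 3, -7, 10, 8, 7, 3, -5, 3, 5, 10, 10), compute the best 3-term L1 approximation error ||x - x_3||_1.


Sorted |x_i| descending: [10, 10, 10, 8, 7, 7, 5, 5, 3, 3, 3, 2]
Keep top 3: [10, 10, 10]
Tail entries: [8, 7, 7, 5, 5, 3, 3, 3, 2]
L1 error = sum of tail = 43.

43


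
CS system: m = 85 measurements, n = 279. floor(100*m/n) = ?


100*m/n = 100*85/279 ≈ 30.4659.
floor = 30.

30


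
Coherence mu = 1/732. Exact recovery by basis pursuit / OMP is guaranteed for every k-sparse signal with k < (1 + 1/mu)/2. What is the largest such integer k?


1/mu = 732.
1 + 1/mu = 733.
(1 + 1/mu)/2 = 366.5 is not an integer, so k_max = floor(366.5) = 366.

366


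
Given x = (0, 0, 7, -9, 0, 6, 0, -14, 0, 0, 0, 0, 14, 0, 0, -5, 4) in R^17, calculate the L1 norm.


Non-zero entries: [(2, 7), (3, -9), (5, 6), (7, -14), (12, 14), (15, -5), (16, 4)]
Absolute values: [7, 9, 6, 14, 14, 5, 4]
||x||_1 = sum = 59.

59


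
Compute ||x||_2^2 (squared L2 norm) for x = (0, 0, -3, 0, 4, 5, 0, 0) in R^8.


Non-zero entries: [(2, -3), (4, 4), (5, 5)]
Squares: [9, 16, 25]
||x||_2^2 = sum = 50.

50


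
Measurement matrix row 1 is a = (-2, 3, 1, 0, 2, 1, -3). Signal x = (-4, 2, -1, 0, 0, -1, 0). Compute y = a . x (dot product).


Non-zero terms: ['-2*-4', '3*2', '1*-1', '1*-1']
Products: [8, 6, -1, -1]
y = sum = 12.

12


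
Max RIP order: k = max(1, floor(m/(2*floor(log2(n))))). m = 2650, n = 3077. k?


floor(log2(3077)) = 11.
2*11 = 22.
m/(2*floor(log2(n))) = 2650/22 ≈ 120.4545.
floor = 120.
k = max(1, 120) = 120.

120


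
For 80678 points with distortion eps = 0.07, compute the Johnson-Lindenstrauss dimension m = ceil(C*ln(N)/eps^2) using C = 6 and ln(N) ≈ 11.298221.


ln(80678) ≈ 11.298221.
eps^2 = 0.07^2 = 0.0049.
C*ln(N)/eps^2 ≈ 6*11.298221/0.0049 ≈ 13834.5563.
m = ceil(13834.5563) = 13835.

13835


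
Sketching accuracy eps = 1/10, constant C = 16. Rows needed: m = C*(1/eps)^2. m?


1/eps = 10.
(1/eps)^2 = 100.
m = 16*100 = 1600.

1600


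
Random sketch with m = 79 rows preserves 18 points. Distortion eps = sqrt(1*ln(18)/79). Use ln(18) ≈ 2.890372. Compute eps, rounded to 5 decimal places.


ln(18) ≈ 2.890372.
1*ln(N)/m ≈ 1*2.890372/79 ≈ 0.03658699.
eps = sqrt(0.03658699) ≈ 0.1912773 ≈ 0.19128.

0.19128


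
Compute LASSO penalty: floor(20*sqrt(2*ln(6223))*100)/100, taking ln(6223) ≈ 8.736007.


ln(6223) ≈ 8.736007.
2*ln(n) ≈ 17.472014.
sqrt(2*ln(n)) ≈ sqrt(17.472014) ≈ 4.179954.
lambda ≈ 20*4.179954 = 83.59908.
floor(lambda*100)/100 = 83.59.

83.59


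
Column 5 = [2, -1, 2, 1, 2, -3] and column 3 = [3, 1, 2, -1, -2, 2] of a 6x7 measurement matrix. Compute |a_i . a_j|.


Inner product: 2*3 + -1*1 + 2*2 + 1*-1 + 2*-2 + -3*2
Products: [6, -1, 4, -1, -4, -6]
Sum = -2.
|dot| = 2.

2


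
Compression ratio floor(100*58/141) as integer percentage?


100*m/n = 100*58/141 ≈ 41.1348.
floor = 41.

41


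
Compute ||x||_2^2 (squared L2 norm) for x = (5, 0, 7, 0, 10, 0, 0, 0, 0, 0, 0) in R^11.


Non-zero entries: [(0, 5), (2, 7), (4, 10)]
Squares: [25, 49, 100]
||x||_2^2 = sum = 174.

174


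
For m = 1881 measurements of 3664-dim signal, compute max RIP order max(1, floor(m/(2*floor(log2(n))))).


floor(log2(3664)) = 11.
2*11 = 22.
m/(2*floor(log2(n))) = 1881/22 ≈ 85.5.
floor = 85.
k = max(1, 85) = 85.

85


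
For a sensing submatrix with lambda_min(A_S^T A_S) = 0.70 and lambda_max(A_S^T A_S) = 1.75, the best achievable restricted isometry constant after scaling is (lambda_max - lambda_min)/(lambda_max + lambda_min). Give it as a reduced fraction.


lambda_max - lambda_min = 1.75 - 0.70 = 1.05.
lambda_max + lambda_min = 1.75 + 0.70 = 2.45.
delta = 1.05/2.45 = 105/245 = 3/7.

3/7


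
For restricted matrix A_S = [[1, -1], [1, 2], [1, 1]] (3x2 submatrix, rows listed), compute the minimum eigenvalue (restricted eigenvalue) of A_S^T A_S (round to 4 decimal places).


A_S^T A_S = [[3, 2], [2, 6]].
trace = 9.
det = 14.
disc = trace^2 - 4*det = 81 - 4*14 = 25.
sqrt(25) = 5.
lam_min = (9 - 5)/2 = 2 = 2.0000.

2.0000


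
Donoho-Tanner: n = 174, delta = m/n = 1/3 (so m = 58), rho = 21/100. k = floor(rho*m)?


m = 1/3*174 = 58.
rho = 21/100.
rho*m = 21/100*58 = 12.18.
k = floor(12.18) = 12.

12


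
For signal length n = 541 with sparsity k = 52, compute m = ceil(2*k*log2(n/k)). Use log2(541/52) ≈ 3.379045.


log2(n/k) = log2(541/52) ≈ 3.379045.
2*k*log2(n/k) ≈ 2*52*3.379045 = 351.42068.
m = ceil(351.42068) = 352.

352


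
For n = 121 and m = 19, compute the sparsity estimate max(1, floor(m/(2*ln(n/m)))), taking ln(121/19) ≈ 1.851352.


n/m = 121/19.
ln(n/m) ≈ 1.851352.
2*ln(n/m) ≈ 3.702704.
m/(2*ln(n/m)) ≈ 19/3.702704 ≈ 5.1314.
floor = 5.
k_max = max(1, 5) = 5.

5


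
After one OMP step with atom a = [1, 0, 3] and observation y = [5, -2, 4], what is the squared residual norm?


a^T a = 10.
a^T y = 17.
coeff = 17/10 = 17/10.
||r||^2 = 161/10.

161/10


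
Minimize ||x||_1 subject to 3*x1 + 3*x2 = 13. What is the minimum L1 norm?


Axis intercepts:
  x1 = 13/3, x2 = 0: L1 = 13/3
  x1 = 0, x2 = 13/3: L1 = 13/3
x* = (13/3, 0)
||x*||_1 = 13/3.

13/3


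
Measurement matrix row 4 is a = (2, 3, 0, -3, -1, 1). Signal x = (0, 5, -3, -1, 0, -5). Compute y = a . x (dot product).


Non-zero terms: ['3*5', '0*-3', '-3*-1', '1*-5']
Products: [15, 0, 3, -5]
y = sum = 13.

13


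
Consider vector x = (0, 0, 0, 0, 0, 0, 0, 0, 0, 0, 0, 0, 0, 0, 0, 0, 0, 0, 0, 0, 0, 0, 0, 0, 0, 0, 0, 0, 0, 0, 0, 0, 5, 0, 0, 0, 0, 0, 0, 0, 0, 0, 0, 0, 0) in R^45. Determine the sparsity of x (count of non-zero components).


Non-zero positions: [32].
Sparsity = 1.

1


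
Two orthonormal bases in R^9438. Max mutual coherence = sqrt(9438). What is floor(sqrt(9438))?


97^2 = 9409 <= 9438 < 9604 = 98^2, so 97 <= sqrt(9438) < 98.
floor(sqrt(9438)) = 97.

97


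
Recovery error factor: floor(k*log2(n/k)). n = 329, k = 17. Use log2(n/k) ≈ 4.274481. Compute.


log2(n/k) = log2(329/17) ≈ 4.274481.
k*log2(n/k) ≈ 17*4.274481 = 72.666177.
floor(72.666177) = 72.

72


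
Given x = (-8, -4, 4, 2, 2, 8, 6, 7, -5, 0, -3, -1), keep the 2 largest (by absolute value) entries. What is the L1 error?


Sorted |x_i| descending: [8, 8, 7, 6, 5, 4, 4, 3, 2, 2, 1, 0]
Keep top 2: [8, 8]
Tail entries: [7, 6, 5, 4, 4, 3, 2, 2, 1, 0]
L1 error = sum of tail = 34.

34


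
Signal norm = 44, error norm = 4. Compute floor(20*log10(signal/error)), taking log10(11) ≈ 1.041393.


||x||/||e|| = 44/4 = 11.
log10(11) ≈ 1.041393.
20*log10(||x||/||e||) ≈ 20*1.041393 = 20.82786.
floor(20.82786) = 20.

20


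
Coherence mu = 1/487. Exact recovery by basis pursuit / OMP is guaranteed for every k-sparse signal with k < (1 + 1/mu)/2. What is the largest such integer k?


1/mu = 487.
1 + 1/mu = 488.
(1 + 1/mu)/2 = 244 is an integer and the inequality is strict, so k_max = 244 - 1 = 243.

243


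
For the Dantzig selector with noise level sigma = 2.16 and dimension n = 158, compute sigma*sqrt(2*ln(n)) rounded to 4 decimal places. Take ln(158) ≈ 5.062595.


ln(158) ≈ 5.062595.
2*ln(n) ≈ 10.12519.
sqrt(2*ln(n)) ≈ sqrt(10.12519) ≈ 3.18201.
threshold ≈ 2.16*3.18201 = 6.8731416 ≈ 6.8731.

6.8731


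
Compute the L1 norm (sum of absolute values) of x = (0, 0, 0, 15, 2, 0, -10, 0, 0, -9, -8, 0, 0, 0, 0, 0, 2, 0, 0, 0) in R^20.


Non-zero entries: [(3, 15), (4, 2), (6, -10), (9, -9), (10, -8), (16, 2)]
Absolute values: [15, 2, 10, 9, 8, 2]
||x||_1 = sum = 46.

46


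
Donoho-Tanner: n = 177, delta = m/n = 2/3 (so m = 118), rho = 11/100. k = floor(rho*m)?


m = 2/3*177 = 118.
rho = 11/100.
rho*m = 11/100*118 = 12.98.
k = floor(12.98) = 12.

12


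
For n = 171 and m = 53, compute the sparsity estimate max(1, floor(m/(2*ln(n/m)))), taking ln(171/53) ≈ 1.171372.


n/m = 171/53.
ln(n/m) ≈ 1.171372.
2*ln(n/m) ≈ 2.342744.
m/(2*ln(n/m)) ≈ 53/2.342744 ≈ 22.623.
floor = 22.
k_max = max(1, 22) = 22.

22


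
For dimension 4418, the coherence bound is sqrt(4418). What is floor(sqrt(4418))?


66^2 = 4356 <= 4418 < 4489 = 67^2, so 66 <= sqrt(4418) < 67.
floor(sqrt(4418)) = 66.

66


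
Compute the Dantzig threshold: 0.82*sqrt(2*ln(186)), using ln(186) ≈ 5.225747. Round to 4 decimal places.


ln(186) ≈ 5.225747.
2*ln(n) ≈ 10.451494.
sqrt(2*ln(n)) ≈ sqrt(10.451494) ≈ 3.232877.
threshold ≈ 0.82*3.232877 = 2.65095914 ≈ 2.6510.

2.6510


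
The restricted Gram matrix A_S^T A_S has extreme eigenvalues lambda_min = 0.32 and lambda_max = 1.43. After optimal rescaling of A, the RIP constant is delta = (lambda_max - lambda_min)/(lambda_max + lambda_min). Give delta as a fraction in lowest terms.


lambda_max - lambda_min = 1.43 - 0.32 = 1.11.
lambda_max + lambda_min = 1.43 + 0.32 = 1.75.
delta = 1.11/1.75 = 111/175.

111/175


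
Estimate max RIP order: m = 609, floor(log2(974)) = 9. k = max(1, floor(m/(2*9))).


floor(log2(974)) = 9.
2*9 = 18.
m/(2*floor(log2(n))) = 609/18 ≈ 33.8333.
floor = 33.
k = max(1, 33) = 33.

33


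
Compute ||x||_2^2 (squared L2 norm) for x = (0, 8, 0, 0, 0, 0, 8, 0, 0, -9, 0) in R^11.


Non-zero entries: [(1, 8), (6, 8), (9, -9)]
Squares: [64, 64, 81]
||x||_2^2 = sum = 209.

209


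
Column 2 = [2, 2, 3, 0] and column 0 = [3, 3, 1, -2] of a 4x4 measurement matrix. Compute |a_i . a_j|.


Inner product: 2*3 + 2*3 + 3*1 + 0*-2
Products: [6, 6, 3, 0]
Sum = 15.
|dot| = 15.

15


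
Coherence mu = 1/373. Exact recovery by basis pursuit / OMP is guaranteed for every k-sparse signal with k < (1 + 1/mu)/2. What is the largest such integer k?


1/mu = 373.
1 + 1/mu = 374.
(1 + 1/mu)/2 = 187 is an integer and the inequality is strict, so k_max = 187 - 1 = 186.

186


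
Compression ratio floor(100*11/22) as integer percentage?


100*m/n = 100*11/22 ≈ 50.0.
floor = 50.

50


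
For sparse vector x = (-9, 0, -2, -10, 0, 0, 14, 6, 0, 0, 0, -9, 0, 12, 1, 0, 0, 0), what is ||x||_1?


Non-zero entries: [(0, -9), (2, -2), (3, -10), (6, 14), (7, 6), (11, -9), (13, 12), (14, 1)]
Absolute values: [9, 2, 10, 14, 6, 9, 12, 1]
||x||_1 = sum = 63.

63


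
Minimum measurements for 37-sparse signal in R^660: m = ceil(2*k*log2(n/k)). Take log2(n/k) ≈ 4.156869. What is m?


log2(n/k) = log2(660/37) ≈ 4.156869.
2*k*log2(n/k) ≈ 2*37*4.156869 = 307.608306.
m = ceil(307.608306) = 308.

308


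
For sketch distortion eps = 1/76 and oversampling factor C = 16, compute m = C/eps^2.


1/eps = 76.
(1/eps)^2 = 5776.
m = 16*5776 = 92416.

92416


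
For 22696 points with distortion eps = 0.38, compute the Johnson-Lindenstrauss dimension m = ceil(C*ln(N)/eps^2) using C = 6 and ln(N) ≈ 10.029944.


ln(22696) ≈ 10.029944.
eps^2 = 0.38^2 = 0.1444.
C*ln(N)/eps^2 ≈ 6*10.029944/0.1444 ≈ 416.7567.
m = ceil(416.7567) = 417.

417


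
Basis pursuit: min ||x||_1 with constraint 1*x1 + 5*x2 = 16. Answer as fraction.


Axis intercepts:
  x1 = 16, x2 = 0: L1 = 16
  x1 = 0, x2 = 16/5: L1 = 16/5
x* = (0, 16/5)
||x*||_1 = 16/5.

16/5


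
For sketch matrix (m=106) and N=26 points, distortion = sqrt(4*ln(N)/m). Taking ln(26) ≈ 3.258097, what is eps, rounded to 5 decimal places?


ln(26) ≈ 3.258097.
4*ln(N)/m ≈ 4*3.258097/106 ≈ 0.12294706.
eps = sqrt(0.12294706) ≈ 0.3506381 ≈ 0.35064.

0.35064


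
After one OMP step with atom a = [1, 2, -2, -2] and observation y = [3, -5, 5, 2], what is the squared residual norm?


a^T a = 13.
a^T y = -21.
coeff = -21/13 = -21/13.
||r||^2 = 378/13.

378/13


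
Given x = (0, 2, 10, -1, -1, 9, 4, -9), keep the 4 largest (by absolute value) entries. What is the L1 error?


Sorted |x_i| descending: [10, 9, 9, 4, 2, 1, 1, 0]
Keep top 4: [10, 9, 9, 4]
Tail entries: [2, 1, 1, 0]
L1 error = sum of tail = 4.

4


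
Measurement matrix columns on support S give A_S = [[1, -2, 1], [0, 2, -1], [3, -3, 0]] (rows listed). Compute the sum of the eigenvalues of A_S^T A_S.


Sum of eigenvalues of A_S^T A_S = trace(A_S^T A_S) = sum of squared column norms of A_S.
A_S^T A_S diagonal: [10, 17, 2].
trace = 10 + 17 + 2 = 29.

29


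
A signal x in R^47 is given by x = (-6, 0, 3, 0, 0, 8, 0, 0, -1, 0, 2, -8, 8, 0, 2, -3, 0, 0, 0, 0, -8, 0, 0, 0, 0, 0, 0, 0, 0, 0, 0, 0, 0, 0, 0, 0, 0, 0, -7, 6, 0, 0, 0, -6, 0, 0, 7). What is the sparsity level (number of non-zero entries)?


Non-zero positions: [0, 2, 5, 8, 10, 11, 12, 14, 15, 20, 38, 39, 43, 46].
Sparsity = 14.

14


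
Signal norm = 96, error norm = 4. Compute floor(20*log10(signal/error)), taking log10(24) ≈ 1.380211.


||x||/||e|| = 96/4 = 24.
log10(24) ≈ 1.380211.
20*log10(||x||/||e||) ≈ 20*1.380211 = 27.60422.
floor(27.60422) = 27.

27


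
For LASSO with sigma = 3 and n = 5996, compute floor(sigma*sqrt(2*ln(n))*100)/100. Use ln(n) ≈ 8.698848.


ln(5996) ≈ 8.698848.
2*ln(n) ≈ 17.397696.
sqrt(2*ln(n)) ≈ sqrt(17.397696) ≈ 4.171055.
lambda ≈ 3*4.171055 = 12.513165.
floor(lambda*100)/100 = 12.51.

12.51


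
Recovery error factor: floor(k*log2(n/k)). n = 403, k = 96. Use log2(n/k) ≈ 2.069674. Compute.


log2(n/k) = log2(403/96) ≈ 2.069674.
k*log2(n/k) ≈ 96*2.069674 = 198.688704.
floor(198.688704) = 198.

198


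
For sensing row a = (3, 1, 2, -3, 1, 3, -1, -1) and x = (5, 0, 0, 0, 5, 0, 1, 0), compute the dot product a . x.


Non-zero terms: ['3*5', '1*5', '-1*1']
Products: [15, 5, -1]
y = sum = 19.

19


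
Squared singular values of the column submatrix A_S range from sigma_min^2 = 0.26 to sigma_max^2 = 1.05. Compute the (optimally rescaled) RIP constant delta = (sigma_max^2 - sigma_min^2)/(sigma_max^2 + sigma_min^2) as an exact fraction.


lambda_max - lambda_min = 1.05 - 0.26 = 0.79.
lambda_max + lambda_min = 1.05 + 0.26 = 1.31.
delta = 0.79/1.31 = 79/131.

79/131


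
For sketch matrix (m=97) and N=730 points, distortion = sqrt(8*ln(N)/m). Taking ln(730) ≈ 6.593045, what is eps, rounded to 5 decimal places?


ln(730) ≈ 6.593045.
8*ln(N)/m ≈ 8*6.593045/97 ≈ 0.54375629.
eps = sqrt(0.54375629) ≈ 0.7373983 ≈ 0.73740.

0.73740


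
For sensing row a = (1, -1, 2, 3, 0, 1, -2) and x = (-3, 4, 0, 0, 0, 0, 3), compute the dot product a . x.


Non-zero terms: ['1*-3', '-1*4', '-2*3']
Products: [-3, -4, -6]
y = sum = -13.

-13


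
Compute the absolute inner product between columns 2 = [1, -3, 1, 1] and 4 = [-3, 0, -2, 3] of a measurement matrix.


Inner product: 1*-3 + -3*0 + 1*-2 + 1*3
Products: [-3, 0, -2, 3]
Sum = -2.
|dot| = 2.

2


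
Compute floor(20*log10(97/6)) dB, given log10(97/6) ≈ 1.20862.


||x||/||e|| = 97/6.
log10(97/6) ≈ 1.20862.
20*log10(||x||/||e||) ≈ 20*1.20862 = 24.1724.
floor(24.1724) = 24.

24


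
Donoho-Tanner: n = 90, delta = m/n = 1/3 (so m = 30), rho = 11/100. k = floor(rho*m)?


m = 1/3*90 = 30.
rho = 11/100.
rho*m = 11/100*30 = 3.3.
k = floor(3.3) = 3.

3


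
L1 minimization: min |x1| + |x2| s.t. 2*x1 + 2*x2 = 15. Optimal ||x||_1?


Axis intercepts:
  x1 = 15/2, x2 = 0: L1 = 15/2
  x1 = 0, x2 = 15/2: L1 = 15/2
x* = (15/2, 0)
||x*||_1 = 15/2.

15/2


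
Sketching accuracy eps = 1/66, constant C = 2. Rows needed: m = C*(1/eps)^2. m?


1/eps = 66.
(1/eps)^2 = 4356.
m = 2*4356 = 8712.

8712


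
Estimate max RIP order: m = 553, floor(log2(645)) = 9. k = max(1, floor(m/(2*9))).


floor(log2(645)) = 9.
2*9 = 18.
m/(2*floor(log2(n))) = 553/18 ≈ 30.7222.
floor = 30.
k = max(1, 30) = 30.

30


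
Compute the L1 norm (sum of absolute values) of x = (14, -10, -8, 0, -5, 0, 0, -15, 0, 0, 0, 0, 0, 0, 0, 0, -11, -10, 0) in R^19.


Non-zero entries: [(0, 14), (1, -10), (2, -8), (4, -5), (7, -15), (16, -11), (17, -10)]
Absolute values: [14, 10, 8, 5, 15, 11, 10]
||x||_1 = sum = 73.

73


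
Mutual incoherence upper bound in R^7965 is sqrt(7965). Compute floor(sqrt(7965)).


89^2 = 7921 <= 7965 < 8100 = 90^2, so 89 <= sqrt(7965) < 90.
floor(sqrt(7965)) = 89.

89


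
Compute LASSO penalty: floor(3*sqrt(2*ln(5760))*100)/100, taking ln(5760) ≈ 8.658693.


ln(5760) ≈ 8.658693.
2*ln(n) ≈ 17.317386.
sqrt(2*ln(n)) ≈ sqrt(17.317386) ≈ 4.161416.
lambda ≈ 3*4.161416 = 12.484248.
floor(lambda*100)/100 = 12.48.

12.48


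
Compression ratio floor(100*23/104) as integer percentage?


100*m/n = 100*23/104 ≈ 22.1154.
floor = 22.

22


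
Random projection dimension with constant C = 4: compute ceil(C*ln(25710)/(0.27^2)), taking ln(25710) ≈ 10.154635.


ln(25710) ≈ 10.154635.
eps^2 = 0.27^2 = 0.0729.
C*ln(N)/eps^2 ≈ 4*10.154635/0.0729 ≈ 557.1816.
m = ceil(557.1816) = 558.

558


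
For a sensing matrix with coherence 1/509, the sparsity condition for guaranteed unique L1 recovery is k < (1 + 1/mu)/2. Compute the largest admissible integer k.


1/mu = 509.
1 + 1/mu = 510.
(1 + 1/mu)/2 = 255 is an integer and the inequality is strict, so k_max = 255 - 1 = 254.

254


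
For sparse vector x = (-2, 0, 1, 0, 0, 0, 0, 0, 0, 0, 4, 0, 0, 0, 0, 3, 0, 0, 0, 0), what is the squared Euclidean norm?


Non-zero entries: [(0, -2), (2, 1), (10, 4), (15, 3)]
Squares: [4, 1, 16, 9]
||x||_2^2 = sum = 30.

30


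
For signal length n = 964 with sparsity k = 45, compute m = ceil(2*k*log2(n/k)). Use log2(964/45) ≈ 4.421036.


log2(n/k) = log2(964/45) ≈ 4.421036.
2*k*log2(n/k) ≈ 2*45*4.421036 = 397.89324.
m = ceil(397.89324) = 398.

398


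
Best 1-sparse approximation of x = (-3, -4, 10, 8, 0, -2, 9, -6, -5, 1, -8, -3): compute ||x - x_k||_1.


Sorted |x_i| descending: [10, 9, 8, 8, 6, 5, 4, 3, 3, 2, 1, 0]
Keep top 1: [10]
Tail entries: [9, 8, 8, 6, 5, 4, 3, 3, 2, 1, 0]
L1 error = sum of tail = 49.

49


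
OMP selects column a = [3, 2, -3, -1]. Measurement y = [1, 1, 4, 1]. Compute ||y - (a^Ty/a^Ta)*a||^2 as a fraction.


a^T a = 23.
a^T y = -8.
coeff = -8/23 = -8/23.
||r||^2 = 373/23.

373/23


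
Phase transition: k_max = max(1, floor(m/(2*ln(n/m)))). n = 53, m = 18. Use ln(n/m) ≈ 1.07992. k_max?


n/m = 53/18.
ln(n/m) ≈ 1.07992.
2*ln(n/m) ≈ 2.15984.
m/(2*ln(n/m)) ≈ 18/2.15984 ≈ 8.334.
floor = 8.
k_max = max(1, 8) = 8.

8


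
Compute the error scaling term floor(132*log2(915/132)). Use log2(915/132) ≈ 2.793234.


log2(n/k) = log2(915/132) ≈ 2.793234.
k*log2(n/k) ≈ 132*2.793234 = 368.706888.
floor(368.706888) = 368.

368


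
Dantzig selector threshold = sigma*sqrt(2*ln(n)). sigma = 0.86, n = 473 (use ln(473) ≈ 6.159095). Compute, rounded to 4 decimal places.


ln(473) ≈ 6.159095.
2*ln(n) ≈ 12.31819.
sqrt(2*ln(n)) ≈ sqrt(12.31819) ≈ 3.509728.
threshold ≈ 0.86*3.509728 = 3.01836608 ≈ 3.0184.

3.0184


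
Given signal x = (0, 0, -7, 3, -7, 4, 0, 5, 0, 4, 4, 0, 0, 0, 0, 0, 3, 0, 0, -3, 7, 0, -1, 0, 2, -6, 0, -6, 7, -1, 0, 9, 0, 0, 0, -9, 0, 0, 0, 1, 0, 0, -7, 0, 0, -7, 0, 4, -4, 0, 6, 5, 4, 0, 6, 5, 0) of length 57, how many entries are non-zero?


Non-zero positions: [2, 3, 4, 5, 7, 9, 10, 16, 19, 20, 22, 24, 25, 27, 28, 29, 31, 35, 39, 42, 45, 47, 48, 50, 51, 52, 54, 55].
Sparsity = 28.

28


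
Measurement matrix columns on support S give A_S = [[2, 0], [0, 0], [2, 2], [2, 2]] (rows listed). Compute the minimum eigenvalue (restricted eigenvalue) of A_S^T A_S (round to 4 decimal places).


A_S^T A_S = [[12, 8], [8, 8]].
trace = 20.
det = 32.
disc = trace^2 - 4*det = 400 - 4*32 = 272.
sqrt(272) ≈ 16.492423.
lam_min = (20 - sqrt(272))/2 ≈ (20 - 16.492423)/2 = 1.7537885 ≈ 1.7538.

1.7538


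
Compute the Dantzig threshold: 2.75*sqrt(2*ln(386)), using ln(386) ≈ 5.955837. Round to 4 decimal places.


ln(386) ≈ 5.955837.
2*ln(n) ≈ 11.911674.
sqrt(2*ln(n)) ≈ sqrt(11.911674) ≈ 3.451329.
threshold ≈ 2.75*3.451329 = 9.49115475 ≈ 9.4912.

9.4912


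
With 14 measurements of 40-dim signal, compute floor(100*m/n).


100*m/n = 100*14/40 ≈ 35.0.
floor = 35.

35


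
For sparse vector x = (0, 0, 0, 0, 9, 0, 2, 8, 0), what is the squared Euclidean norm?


Non-zero entries: [(4, 9), (6, 2), (7, 8)]
Squares: [81, 4, 64]
||x||_2^2 = sum = 149.

149


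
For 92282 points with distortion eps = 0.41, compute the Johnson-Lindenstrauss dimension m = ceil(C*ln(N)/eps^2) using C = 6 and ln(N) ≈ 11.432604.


ln(92282) ≈ 11.432604.
eps^2 = 0.41^2 = 0.1681.
C*ln(N)/eps^2 ≈ 6*11.432604/0.1681 ≈ 408.0644.
m = ceil(408.0644) = 409.

409


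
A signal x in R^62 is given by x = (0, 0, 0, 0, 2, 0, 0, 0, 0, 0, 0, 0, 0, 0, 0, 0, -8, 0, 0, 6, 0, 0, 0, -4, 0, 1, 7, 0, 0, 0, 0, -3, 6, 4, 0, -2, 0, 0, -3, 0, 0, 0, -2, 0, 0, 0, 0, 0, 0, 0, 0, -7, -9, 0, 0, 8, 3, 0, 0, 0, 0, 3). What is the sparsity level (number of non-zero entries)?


Non-zero positions: [4, 16, 19, 23, 25, 26, 31, 32, 33, 35, 38, 42, 51, 52, 55, 56, 61].
Sparsity = 17.

17


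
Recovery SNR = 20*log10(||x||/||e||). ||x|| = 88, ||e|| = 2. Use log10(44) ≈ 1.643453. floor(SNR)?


||x||/||e|| = 88/2 = 44.
log10(44) ≈ 1.643453.
20*log10(||x||/||e||) ≈ 20*1.643453 = 32.86906.
floor(32.86906) = 32.

32


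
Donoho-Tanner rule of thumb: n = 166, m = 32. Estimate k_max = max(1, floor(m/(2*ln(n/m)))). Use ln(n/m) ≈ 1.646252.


n/m = 166/32 = 83/16.
ln(n/m) ≈ 1.646252.
2*ln(n/m) ≈ 3.292504.
m/(2*ln(n/m)) ≈ 32/3.292504 ≈ 9.719.
floor = 9.
k_max = max(1, 9) = 9.

9


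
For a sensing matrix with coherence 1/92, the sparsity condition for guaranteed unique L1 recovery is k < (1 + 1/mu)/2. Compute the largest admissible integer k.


1/mu = 92.
1 + 1/mu = 93.
(1 + 1/mu)/2 = 46.5 is not an integer, so k_max = floor(46.5) = 46.

46


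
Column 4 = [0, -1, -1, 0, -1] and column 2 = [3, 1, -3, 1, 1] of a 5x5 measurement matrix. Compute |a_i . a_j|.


Inner product: 0*3 + -1*1 + -1*-3 + 0*1 + -1*1
Products: [0, -1, 3, 0, -1]
Sum = 1.
|dot| = 1.

1


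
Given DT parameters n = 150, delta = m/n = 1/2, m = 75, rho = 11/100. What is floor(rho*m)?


m = 1/2*150 = 75.
rho = 11/100.
rho*m = 11/100*75 = 8.25.
k = floor(8.25) = 8.

8


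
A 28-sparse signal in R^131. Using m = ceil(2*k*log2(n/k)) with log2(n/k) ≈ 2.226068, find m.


log2(n/k) = log2(131/28) ≈ 2.226068.
2*k*log2(n/k) ≈ 2*28*2.226068 = 124.659808.
m = ceil(124.659808) = 125.

125


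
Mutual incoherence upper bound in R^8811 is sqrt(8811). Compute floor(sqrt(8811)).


93^2 = 8649 <= 8811 < 8836 = 94^2, so 93 <= sqrt(8811) < 94.
floor(sqrt(8811)) = 93.

93


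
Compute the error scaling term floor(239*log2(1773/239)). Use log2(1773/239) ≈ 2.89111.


log2(n/k) = log2(1773/239) ≈ 2.89111.
k*log2(n/k) ≈ 239*2.89111 = 690.97529.
floor(690.97529) = 690.

690


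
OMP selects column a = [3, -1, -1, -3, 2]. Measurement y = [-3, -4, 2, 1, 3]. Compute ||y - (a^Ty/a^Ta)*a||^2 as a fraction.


a^T a = 24.
a^T y = -4.
coeff = -4/24 = -1/6.
||r||^2 = 115/3.

115/3


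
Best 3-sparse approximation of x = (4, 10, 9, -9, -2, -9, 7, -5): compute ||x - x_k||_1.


Sorted |x_i| descending: [10, 9, 9, 9, 7, 5, 4, 2]
Keep top 3: [10, 9, 9]
Tail entries: [9, 7, 5, 4, 2]
L1 error = sum of tail = 27.

27


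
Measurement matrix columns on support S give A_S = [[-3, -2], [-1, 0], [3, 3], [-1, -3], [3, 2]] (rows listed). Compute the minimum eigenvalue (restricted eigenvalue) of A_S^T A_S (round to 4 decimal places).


A_S^T A_S = [[29, 24], [24, 26]].
trace = 55.
det = 178.
disc = trace^2 - 4*det = 3025 - 4*178 = 2313.
sqrt(2313) ≈ 48.093659.
lam_min = (55 - sqrt(2313))/2 ≈ (55 - 48.093659)/2 = 3.4531705 ≈ 3.4532.

3.4532


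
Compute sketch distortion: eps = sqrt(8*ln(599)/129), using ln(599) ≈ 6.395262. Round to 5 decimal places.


ln(599) ≈ 6.395262.
8*ln(N)/m ≈ 8*6.395262/129 ≈ 0.3966054.
eps = sqrt(0.3966054) ≈ 0.6297661 ≈ 0.62977.

0.62977


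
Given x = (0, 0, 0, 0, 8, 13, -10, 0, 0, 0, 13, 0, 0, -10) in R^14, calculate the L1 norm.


Non-zero entries: [(4, 8), (5, 13), (6, -10), (10, 13), (13, -10)]
Absolute values: [8, 13, 10, 13, 10]
||x||_1 = sum = 54.

54


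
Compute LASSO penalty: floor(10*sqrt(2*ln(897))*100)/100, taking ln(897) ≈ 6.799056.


ln(897) ≈ 6.799056.
2*ln(n) ≈ 13.598112.
sqrt(2*ln(n)) ≈ sqrt(13.598112) ≈ 3.687562.
lambda ≈ 10*3.687562 = 36.87562.
floor(lambda*100)/100 = 36.87.

36.87


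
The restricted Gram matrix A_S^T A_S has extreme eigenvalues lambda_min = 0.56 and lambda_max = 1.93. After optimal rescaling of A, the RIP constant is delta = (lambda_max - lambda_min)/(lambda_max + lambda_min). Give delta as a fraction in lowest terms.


lambda_max - lambda_min = 1.93 - 0.56 = 1.37.
lambda_max + lambda_min = 1.93 + 0.56 = 2.49.
delta = 1.37/2.49 = 137/249.

137/249


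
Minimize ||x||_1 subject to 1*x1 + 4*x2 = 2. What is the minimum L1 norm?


Axis intercepts:
  x1 = 2, x2 = 0: L1 = 2
  x1 = 0, x2 = 1/2: L1 = 1/2
x* = (0, 1/2)
||x*||_1 = 1/2.

1/2


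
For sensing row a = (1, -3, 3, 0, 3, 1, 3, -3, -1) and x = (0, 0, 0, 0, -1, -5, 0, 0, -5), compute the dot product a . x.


Non-zero terms: ['3*-1', '1*-5', '-1*-5']
Products: [-3, -5, 5]
y = sum = -3.

-3


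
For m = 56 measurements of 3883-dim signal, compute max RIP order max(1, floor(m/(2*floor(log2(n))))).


floor(log2(3883)) = 11.
2*11 = 22.
m/(2*floor(log2(n))) = 56/22 ≈ 2.5455.
floor = 2.
k = max(1, 2) = 2.

2


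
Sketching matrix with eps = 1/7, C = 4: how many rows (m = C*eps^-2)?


1/eps = 7.
(1/eps)^2 = 49.
m = 4*49 = 196.

196


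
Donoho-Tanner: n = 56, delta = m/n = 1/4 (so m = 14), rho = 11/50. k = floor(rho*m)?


m = 1/4*56 = 14.
rho = 11/50.
rho*m = 11/50*14 = 3.08.
k = floor(3.08) = 3.

3


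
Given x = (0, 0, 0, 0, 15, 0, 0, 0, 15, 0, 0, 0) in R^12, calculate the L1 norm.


Non-zero entries: [(4, 15), (8, 15)]
Absolute values: [15, 15]
||x||_1 = sum = 30.

30


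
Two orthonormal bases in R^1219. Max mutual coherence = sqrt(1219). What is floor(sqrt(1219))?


34^2 = 1156 <= 1219 < 1225 = 35^2, so 34 <= sqrt(1219) < 35.
floor(sqrt(1219)) = 34.

34


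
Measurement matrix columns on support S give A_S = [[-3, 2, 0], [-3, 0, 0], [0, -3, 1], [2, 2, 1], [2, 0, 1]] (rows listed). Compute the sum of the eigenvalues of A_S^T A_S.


Sum of eigenvalues of A_S^T A_S = trace(A_S^T A_S) = sum of squared column norms of A_S.
A_S^T A_S diagonal: [26, 17, 3].
trace = 26 + 17 + 3 = 46.

46


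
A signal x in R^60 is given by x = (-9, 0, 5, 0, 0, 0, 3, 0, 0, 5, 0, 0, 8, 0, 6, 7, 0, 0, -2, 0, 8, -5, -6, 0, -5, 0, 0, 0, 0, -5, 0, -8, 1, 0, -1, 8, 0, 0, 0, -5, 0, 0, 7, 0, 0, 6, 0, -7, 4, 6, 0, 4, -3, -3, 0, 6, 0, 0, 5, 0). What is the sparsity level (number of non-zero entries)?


Non-zero positions: [0, 2, 6, 9, 12, 14, 15, 18, 20, 21, 22, 24, 29, 31, 32, 34, 35, 39, 42, 45, 47, 48, 49, 51, 52, 53, 55, 58].
Sparsity = 28.

28


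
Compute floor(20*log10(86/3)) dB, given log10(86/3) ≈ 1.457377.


||x||/||e|| = 86/3.
log10(86/3) ≈ 1.457377.
20*log10(||x||/||e||) ≈ 20*1.457377 = 29.14754.
floor(29.14754) = 29.

29


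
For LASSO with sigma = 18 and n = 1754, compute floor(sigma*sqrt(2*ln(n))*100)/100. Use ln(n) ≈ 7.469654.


ln(1754) ≈ 7.469654.
2*ln(n) ≈ 14.939308.
sqrt(2*ln(n)) ≈ sqrt(14.939308) ≈ 3.86514.
lambda ≈ 18*3.86514 = 69.57252.
floor(lambda*100)/100 = 69.57.

69.57


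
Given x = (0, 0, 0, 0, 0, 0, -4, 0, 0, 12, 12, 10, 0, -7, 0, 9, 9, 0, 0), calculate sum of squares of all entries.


Non-zero entries: [(6, -4), (9, 12), (10, 12), (11, 10), (13, -7), (15, 9), (16, 9)]
Squares: [16, 144, 144, 100, 49, 81, 81]
||x||_2^2 = sum = 615.

615


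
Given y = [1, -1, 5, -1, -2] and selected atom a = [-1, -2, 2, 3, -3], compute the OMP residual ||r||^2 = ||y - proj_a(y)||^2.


a^T a = 27.
a^T y = 14.
coeff = 14/27 = 14/27.
||r||^2 = 668/27.

668/27


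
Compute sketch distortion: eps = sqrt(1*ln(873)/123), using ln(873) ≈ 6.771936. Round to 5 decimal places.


ln(873) ≈ 6.771936.
1*ln(N)/m ≈ 1*6.771936/123 ≈ 0.05505639.
eps = sqrt(0.05505639) ≈ 0.234641 ≈ 0.23464.

0.23464


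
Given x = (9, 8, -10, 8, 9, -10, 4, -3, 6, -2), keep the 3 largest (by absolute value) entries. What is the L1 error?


Sorted |x_i| descending: [10, 10, 9, 9, 8, 8, 6, 4, 3, 2]
Keep top 3: [10, 10, 9]
Tail entries: [9, 8, 8, 6, 4, 3, 2]
L1 error = sum of tail = 40.

40


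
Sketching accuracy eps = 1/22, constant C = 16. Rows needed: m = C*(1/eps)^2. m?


1/eps = 22.
(1/eps)^2 = 484.
m = 16*484 = 7744.

7744


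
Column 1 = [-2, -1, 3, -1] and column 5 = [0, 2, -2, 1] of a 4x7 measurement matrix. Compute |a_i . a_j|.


Inner product: -2*0 + -1*2 + 3*-2 + -1*1
Products: [0, -2, -6, -1]
Sum = -9.
|dot| = 9.

9


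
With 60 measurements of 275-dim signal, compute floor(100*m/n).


100*m/n = 100*60/275 ≈ 21.8182.
floor = 21.

21


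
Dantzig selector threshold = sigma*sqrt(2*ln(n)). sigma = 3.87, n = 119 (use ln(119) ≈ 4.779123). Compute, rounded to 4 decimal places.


ln(119) ≈ 4.779123.
2*ln(n) ≈ 9.558246.
sqrt(2*ln(n)) ≈ sqrt(9.558246) ≈ 3.091641.
threshold ≈ 3.87*3.091641 = 11.96465067 ≈ 11.9647.

11.9647


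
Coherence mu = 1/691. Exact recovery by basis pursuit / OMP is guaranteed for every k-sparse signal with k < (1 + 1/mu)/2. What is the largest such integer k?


1/mu = 691.
1 + 1/mu = 692.
(1 + 1/mu)/2 = 346 is an integer and the inequality is strict, so k_max = 346 - 1 = 345.

345


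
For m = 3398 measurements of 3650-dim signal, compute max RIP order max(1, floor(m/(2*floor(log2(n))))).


floor(log2(3650)) = 11.
2*11 = 22.
m/(2*floor(log2(n))) = 3398/22 ≈ 154.4545.
floor = 154.
k = max(1, 154) = 154.

154


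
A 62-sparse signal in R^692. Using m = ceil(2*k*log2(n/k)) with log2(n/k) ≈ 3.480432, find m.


log2(n/k) = log2(692/62) ≈ 3.480432.
2*k*log2(n/k) ≈ 2*62*3.480432 = 431.573568.
m = ceil(431.573568) = 432.

432


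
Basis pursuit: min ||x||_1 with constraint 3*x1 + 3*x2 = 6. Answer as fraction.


Axis intercepts:
  x1 = 2, x2 = 0: L1 = 2
  x1 = 0, x2 = 2: L1 = 2
x* = (2, 0)
||x*||_1 = 2.

2


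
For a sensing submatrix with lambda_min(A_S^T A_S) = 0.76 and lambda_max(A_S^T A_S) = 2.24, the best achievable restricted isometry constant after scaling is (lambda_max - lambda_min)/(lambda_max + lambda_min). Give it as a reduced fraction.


lambda_max - lambda_min = 2.24 - 0.76 = 1.48.
lambda_max + lambda_min = 2.24 + 0.76 = 3.00.
delta = 1.48/3.00 = 148/300 = 37/75.

37/75


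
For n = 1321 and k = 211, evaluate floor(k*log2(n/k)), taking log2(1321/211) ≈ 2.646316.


log2(n/k) = log2(1321/211) ≈ 2.646316.
k*log2(n/k) ≈ 211*2.646316 = 558.372676.
floor(558.372676) = 558.

558


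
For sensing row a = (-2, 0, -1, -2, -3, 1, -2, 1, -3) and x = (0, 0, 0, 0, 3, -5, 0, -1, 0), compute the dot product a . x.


Non-zero terms: ['-3*3', '1*-5', '1*-1']
Products: [-9, -5, -1]
y = sum = -15.

-15


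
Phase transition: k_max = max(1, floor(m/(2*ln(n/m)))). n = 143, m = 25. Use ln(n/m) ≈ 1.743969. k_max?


n/m = 143/25.
ln(n/m) ≈ 1.743969.
2*ln(n/m) ≈ 3.487938.
m/(2*ln(n/m)) ≈ 25/3.487938 ≈ 7.1676.
floor = 7.
k_max = max(1, 7) = 7.

7


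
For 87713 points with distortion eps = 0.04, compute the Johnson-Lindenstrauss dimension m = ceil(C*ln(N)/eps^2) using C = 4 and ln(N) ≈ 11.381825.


ln(87713) ≈ 11.381825.
eps^2 = 0.04^2 = 0.0016.
C*ln(N)/eps^2 ≈ 4*11.381825/0.0016 ≈ 28454.5625.
m = ceil(28454.5625) = 28455.

28455


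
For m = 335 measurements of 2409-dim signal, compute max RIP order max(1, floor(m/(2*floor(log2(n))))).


floor(log2(2409)) = 11.
2*11 = 22.
m/(2*floor(log2(n))) = 335/22 ≈ 15.2273.
floor = 15.
k = max(1, 15) = 15.

15


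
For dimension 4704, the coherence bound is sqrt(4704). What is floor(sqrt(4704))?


68^2 = 4624 <= 4704 < 4761 = 69^2, so 68 <= sqrt(4704) < 69.
floor(sqrt(4704)) = 68.

68


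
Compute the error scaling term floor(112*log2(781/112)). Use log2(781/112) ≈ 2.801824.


log2(n/k) = log2(781/112) ≈ 2.801824.
k*log2(n/k) ≈ 112*2.801824 = 313.804288.
floor(313.804288) = 313.

313


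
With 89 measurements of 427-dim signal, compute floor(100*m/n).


100*m/n = 100*89/427 ≈ 20.8431.
floor = 20.

20


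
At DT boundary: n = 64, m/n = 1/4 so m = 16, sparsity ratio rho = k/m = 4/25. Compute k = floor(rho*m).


m = 1/4*64 = 16.
rho = 4/25.
rho*m = 4/25*16 = 2.56.
k = floor(2.56) = 2.

2


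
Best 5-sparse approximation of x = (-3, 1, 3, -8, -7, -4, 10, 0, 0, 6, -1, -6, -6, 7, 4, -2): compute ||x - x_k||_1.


Sorted |x_i| descending: [10, 8, 7, 7, 6, 6, 6, 4, 4, 3, 3, 2, 1, 1, 0, 0]
Keep top 5: [10, 8, 7, 7, 6]
Tail entries: [6, 6, 4, 4, 3, 3, 2, 1, 1, 0, 0]
L1 error = sum of tail = 30.

30


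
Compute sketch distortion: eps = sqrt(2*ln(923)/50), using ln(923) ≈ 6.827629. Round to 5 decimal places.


ln(923) ≈ 6.827629.
2*ln(N)/m ≈ 2*6.827629/50 ≈ 0.27310516.
eps = sqrt(0.27310516) ≈ 0.5225946 ≈ 0.52259.

0.52259
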